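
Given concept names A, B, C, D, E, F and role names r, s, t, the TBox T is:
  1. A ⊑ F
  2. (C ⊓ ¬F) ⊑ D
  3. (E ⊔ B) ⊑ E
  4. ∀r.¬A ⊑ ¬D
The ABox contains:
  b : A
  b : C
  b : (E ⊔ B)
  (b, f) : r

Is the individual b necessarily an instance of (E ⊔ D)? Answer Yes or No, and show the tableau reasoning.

Yes

1. b : (E ⊔ D)?  L(b) = {A, C, (E ⊔ B)} ∪ {(¬E ⊓ ¬D)}
   clash {D, ¬D} at b — b ∈ (E ⊔ D)
2. Hence b : (E ⊔ D): entailed.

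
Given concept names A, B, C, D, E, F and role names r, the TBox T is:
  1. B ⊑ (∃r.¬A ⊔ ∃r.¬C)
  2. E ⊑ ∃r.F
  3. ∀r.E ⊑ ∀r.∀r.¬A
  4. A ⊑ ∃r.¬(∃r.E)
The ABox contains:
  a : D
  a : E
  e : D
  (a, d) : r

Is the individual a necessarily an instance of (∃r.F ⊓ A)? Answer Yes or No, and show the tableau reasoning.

No

1. a : (∃r.F ⊓ A)?  L(a) = {D, E} ∪ {(∀r.¬F ⊔ ¬A)}
   apply at a: E⊑∃r.F
   open: L(a) ⊇ {D, E, ¬A, ¬B, ∃r.F, …} (+ ∃-successors) — a ∉ (∃r.F ⊓ A) possible
2. Hence a : (∃r.F ⊓ A): not entailed.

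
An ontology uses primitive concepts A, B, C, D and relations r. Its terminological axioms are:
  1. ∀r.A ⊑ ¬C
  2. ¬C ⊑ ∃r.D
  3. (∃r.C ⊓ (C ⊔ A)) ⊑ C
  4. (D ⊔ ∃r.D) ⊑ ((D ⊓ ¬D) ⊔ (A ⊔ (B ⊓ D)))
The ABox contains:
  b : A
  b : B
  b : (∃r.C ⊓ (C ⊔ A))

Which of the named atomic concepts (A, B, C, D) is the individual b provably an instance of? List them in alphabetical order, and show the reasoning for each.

{A, B, C}

1. b : A?  L(b) = {A, B, (∃r.C ⊓ (C ⊔ A))} ∪ {¬A}
   clash {A, ¬A} at b — b ∈ A
2. b : B?  L(b) = {A, B, (∃r.C ⊓ (C ⊔ A))} ∪ {¬B}
   clash {B, ¬B} at b — b ∈ B
3. b : C?  L(b) = {A, B, (∃r.C ⊓ (C ⊔ A))} ∪ {¬C}
   clash {C, ¬C} at b — b ∈ C
4. b : D?  L(b) = {A, B, (∃r.C ⊓ (C ⊔ A))} ∪ {¬D}
   apply at b: (∃r.C ⊓ (C ⊔ A))⊑C
   open: L(b) ⊇ {A, B, C, ¬D, ∀r.¬D, …} (+ ∃-successors) — b ∉ D possible
5. Entailed for b: {A, B, C}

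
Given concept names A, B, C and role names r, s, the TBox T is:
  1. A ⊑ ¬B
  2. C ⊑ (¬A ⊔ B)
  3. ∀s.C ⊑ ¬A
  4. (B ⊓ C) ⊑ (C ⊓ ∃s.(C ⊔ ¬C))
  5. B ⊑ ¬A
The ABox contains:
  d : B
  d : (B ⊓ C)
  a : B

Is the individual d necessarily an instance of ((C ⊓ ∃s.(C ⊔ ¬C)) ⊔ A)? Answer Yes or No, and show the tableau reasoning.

1. d : ((C ⊓ ∃s.(C ⊔ ¬C)) ⊔ A)?  L(d) = {B, (B ⊓ C)} ∪ {((¬C ⊔ ∀s.(¬C ⊓ C)) ⊓ ¬A)}
   clash {C, ¬C} at an ∃-successor — d ∈ ((C ⊓ ∃s.(C ⊔ ¬C)) ⊔ A)
2. Hence d : ((C ⊓ ∃s.(C ⊔ ¬C)) ⊔ A): entailed.

Yes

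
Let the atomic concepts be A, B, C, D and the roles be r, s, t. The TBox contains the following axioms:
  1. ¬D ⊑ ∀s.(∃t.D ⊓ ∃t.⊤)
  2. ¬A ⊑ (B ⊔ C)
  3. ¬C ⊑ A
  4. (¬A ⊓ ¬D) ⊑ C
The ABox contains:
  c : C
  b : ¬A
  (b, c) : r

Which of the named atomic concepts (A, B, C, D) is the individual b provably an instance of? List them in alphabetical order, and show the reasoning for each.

{C}

1. b : A?  L(b) = {¬A} ∪ {¬A}
   apply at b: ¬A⊑(B ⊔ C)
   open: L(b) ⊇ {C, D, ¬A} — b ∉ A possible
2. b : B?  L(b) = {¬A} ∪ {¬B}
   apply at b: ¬A⊑(B ⊔ C)
   open: L(b) ⊇ {C, D, ¬A, ¬B} — b ∉ B possible
3. b : C?  L(b) = {¬A} ∪ {¬C}
   clash {A, ¬A} at b — b ∈ C
4. b : D?  L(b) = {¬A} ∪ {¬D}
   apply at b: ¬D⊑∀s.(∃t.D ⊓ ∃t.⊤); ¬A⊑(B ⊔ C)
   open: L(b) ⊇ {C, ¬A, ¬D, ∀s.(∃t.D ⊓ ∃t.⊤)} — b ∉ D possible
5. Entailed for b: {C}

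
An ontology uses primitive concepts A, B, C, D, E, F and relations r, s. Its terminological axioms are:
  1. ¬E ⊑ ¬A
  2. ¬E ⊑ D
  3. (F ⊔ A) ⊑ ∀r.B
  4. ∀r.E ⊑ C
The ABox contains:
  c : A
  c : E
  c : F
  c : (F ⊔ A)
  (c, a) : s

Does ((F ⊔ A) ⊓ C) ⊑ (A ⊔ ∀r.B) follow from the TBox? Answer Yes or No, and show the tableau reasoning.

Yes

1. ((F ⊔ A) ⊓ C) ⊑ (A ⊔ ∀r.B)  ⇔  (((F ⊔ A) ⊓ C) ⊓ (¬A ⊓ ∃r.¬B)) unsat w.r.t. T
   all branches close; clash {A, ¬A} at x₀
2. Hence ((F ⊔ A) ⊓ C) ⊑ (A ⊔ ∀r.B): entailed.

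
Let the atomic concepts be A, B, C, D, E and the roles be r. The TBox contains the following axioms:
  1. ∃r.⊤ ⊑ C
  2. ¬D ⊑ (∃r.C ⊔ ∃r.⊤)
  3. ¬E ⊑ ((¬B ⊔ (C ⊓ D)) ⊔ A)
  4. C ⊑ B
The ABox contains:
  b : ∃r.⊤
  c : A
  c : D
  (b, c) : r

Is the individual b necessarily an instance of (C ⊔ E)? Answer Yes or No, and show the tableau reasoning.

Yes

1. b : (C ⊔ E)?  L(b) = {∃r.⊤} ∪ {(¬C ⊓ ¬E)}
   clash {C, ¬C} at b — b ∈ (C ⊔ E)
2. Hence b : (C ⊔ E): entailed.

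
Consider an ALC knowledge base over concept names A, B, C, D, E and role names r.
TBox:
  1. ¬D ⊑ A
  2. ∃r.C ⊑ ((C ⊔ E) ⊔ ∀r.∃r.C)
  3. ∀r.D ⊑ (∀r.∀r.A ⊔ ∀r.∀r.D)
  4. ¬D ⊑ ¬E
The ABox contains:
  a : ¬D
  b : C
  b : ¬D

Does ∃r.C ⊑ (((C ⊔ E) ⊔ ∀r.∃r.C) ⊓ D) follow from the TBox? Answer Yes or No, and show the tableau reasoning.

1. ∃r.C ⊑ (((C ⊔ E) ⊔ ∀r.∃r.C) ⊓ D)  ⇔  (∃r.C ⊓ (((¬C ⊓ ¬E) ⊓ ∃r.∀r.¬C) ⊔ ¬D)) unsat w.r.t. T
   apply at x₀: ∃r.C⊑((C ⊔ E) ⊔ ∀r.∃r.C)
   open: L(x₀) ⊇ {A, C, ¬D, ¬E, ∃r.C, …} (+ ∃-successors)
2. Hence ∃r.C ⊑ (((C ⊔ E) ⊔ ∀r.∃r.C) ⊓ D): not entailed.

No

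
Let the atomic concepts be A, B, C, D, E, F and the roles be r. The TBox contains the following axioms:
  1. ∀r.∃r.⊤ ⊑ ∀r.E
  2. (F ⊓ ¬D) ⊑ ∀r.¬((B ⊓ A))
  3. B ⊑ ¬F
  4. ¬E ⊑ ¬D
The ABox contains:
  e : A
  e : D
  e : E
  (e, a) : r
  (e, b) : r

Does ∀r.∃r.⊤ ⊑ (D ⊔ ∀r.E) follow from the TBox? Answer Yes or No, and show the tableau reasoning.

1. ∀r.∃r.⊤ ⊑ (D ⊔ ∀r.E)  ⇔  (∀r.∃r.⊤ ⊓ (¬D ⊓ ∃r.¬E)) unsat w.r.t. T
   all branches close; clash {E, ¬E} at an ∃-successor
2. Hence ∀r.∃r.⊤ ⊑ (D ⊔ ∀r.E): entailed.

Yes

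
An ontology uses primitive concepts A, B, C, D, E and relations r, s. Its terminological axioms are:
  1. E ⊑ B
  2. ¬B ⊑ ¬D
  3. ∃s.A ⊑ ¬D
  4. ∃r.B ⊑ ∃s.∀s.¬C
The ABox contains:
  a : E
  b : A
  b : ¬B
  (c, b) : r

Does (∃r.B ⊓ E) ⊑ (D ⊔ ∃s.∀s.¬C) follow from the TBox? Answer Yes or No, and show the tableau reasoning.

1. (∃r.B ⊓ E) ⊑ (D ⊔ ∃s.∀s.¬C)  ⇔  ((∃r.B ⊓ E) ⊓ (¬D ⊓ ∀s.∃s.C)) unsat w.r.t. T
   all branches close; clash {C, ¬C} at an ∃-successor
2. Hence (∃r.B ⊓ E) ⊑ (D ⊔ ∃s.∀s.¬C): entailed.

Yes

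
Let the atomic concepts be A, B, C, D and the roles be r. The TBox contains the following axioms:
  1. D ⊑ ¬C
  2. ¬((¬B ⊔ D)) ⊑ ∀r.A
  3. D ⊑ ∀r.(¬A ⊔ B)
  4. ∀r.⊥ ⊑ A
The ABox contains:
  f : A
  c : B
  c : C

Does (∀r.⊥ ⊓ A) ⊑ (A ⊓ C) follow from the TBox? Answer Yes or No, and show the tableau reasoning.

1. (∀r.⊥ ⊓ A) ⊑ (A ⊓ C)  ⇔  ((∀r.⊥ ⊓ A) ⊓ (¬A ⊔ ¬C)) unsat w.r.t. T
   open: L(x₀) ⊇ {A, ¬B, ¬C, ¬D, ∀r.⊥}
2. Hence (∀r.⊥ ⊓ A) ⊑ (A ⊓ C): not entailed.

No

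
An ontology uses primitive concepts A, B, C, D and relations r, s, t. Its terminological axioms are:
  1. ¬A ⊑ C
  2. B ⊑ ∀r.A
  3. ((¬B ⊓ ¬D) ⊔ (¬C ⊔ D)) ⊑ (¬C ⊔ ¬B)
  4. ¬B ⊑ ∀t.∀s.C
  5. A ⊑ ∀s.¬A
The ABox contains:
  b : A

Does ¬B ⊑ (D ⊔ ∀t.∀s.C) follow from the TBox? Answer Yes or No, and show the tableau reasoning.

1. ¬B ⊑ (D ⊔ ∀t.∀s.C)  ⇔  (¬B ⊓ (¬D ⊓ ∃t.∃s.¬C)) unsat w.r.t. T
   all branches close; clash {C, ¬C} at an ∃-successor
2. Hence ¬B ⊑ (D ⊔ ∀t.∀s.C): entailed.

Yes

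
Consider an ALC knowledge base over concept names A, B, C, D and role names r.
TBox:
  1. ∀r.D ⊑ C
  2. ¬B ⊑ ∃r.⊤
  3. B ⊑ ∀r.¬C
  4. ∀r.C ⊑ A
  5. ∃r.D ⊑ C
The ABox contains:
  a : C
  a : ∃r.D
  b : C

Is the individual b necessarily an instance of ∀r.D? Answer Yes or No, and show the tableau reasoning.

1. b : ∀r.D?  L(b) = {C} ∪ {∃r.¬D}
   open: L(b) ⊇ {B, C, ∀r.¬C, ∃r.¬C, ∃r.¬D} (+ ∃-successors) — b ∉ ∀r.D possible
2. Hence b : ∀r.D: not entailed.

No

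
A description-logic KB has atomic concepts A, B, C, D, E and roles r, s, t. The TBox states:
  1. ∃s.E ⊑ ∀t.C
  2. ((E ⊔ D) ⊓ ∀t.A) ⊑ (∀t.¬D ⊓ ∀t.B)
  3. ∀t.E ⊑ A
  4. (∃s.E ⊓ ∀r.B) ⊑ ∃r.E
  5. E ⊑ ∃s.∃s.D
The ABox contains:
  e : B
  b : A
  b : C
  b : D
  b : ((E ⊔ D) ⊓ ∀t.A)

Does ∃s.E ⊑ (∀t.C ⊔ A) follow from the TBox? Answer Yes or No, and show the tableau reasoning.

Yes

1. ∃s.E ⊑ (∀t.C ⊔ A)  ⇔  (∃s.E ⊓ (∃t.¬C ⊓ ¬A)) unsat w.r.t. T
   all branches close; clash {A, ¬A} at x₀
2. Hence ∃s.E ⊑ (∀t.C ⊔ A): entailed.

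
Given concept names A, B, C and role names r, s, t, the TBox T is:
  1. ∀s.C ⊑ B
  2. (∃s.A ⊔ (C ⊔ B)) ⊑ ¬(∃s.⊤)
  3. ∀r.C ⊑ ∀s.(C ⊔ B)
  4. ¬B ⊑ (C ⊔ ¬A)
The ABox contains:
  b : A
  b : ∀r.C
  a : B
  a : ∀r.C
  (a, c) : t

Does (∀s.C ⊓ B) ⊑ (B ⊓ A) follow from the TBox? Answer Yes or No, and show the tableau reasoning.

No

1. (∀s.C ⊓ B) ⊑ (B ⊓ A)  ⇔  ((∀s.C ⊓ B) ⊓ (¬B ⊔ ¬A)) unsat w.r.t. T
   open: L(x₀) ⊇ {B, ¬A, ∀s.C, ∀s.⊥, ∃r.¬C} (+ ∃-successors)
2. Hence (∀s.C ⊓ B) ⊑ (B ⊓ A): not entailed.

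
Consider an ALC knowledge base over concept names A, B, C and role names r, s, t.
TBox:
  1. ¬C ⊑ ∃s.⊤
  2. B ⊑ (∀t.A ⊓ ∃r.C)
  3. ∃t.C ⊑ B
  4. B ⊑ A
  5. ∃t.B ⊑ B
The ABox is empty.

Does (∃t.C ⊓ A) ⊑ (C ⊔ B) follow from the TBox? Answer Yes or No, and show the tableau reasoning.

1. (∃t.C ⊓ A) ⊑ (C ⊔ B)  ⇔  ((∃t.C ⊓ A) ⊓ (¬C ⊓ ¬B)) unsat w.r.t. T
   all branches close; clash {B, ¬B} at x₀
2. Hence (∃t.C ⊓ A) ⊑ (C ⊔ B): entailed.

Yes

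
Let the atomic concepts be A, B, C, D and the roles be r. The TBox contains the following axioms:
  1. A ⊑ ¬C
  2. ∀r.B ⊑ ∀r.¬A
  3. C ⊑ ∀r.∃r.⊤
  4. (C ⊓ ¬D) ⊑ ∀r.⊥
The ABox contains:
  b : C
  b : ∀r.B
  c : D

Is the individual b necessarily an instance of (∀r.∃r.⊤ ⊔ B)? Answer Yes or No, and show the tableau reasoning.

1. b : (∀r.∃r.⊤ ⊔ B)?  L(b) = {C, ∀r.B} ∪ {(∃r.∀r.⊥ ⊓ ¬B)}
   clash {C, ¬C} at b — b ∈ (∀r.∃r.⊤ ⊔ B)
2. Hence b : (∀r.∃r.⊤ ⊔ B): entailed.

Yes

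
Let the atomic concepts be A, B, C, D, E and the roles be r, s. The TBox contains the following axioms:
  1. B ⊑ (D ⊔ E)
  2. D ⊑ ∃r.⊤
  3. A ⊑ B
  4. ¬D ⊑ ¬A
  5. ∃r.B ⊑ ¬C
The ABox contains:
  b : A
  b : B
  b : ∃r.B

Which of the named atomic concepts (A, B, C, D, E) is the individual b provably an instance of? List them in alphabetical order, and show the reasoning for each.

1. b : A?  L(b) = {A, B, ∃r.B} ∪ {¬A}
   clash {A, ¬A} at b — b ∈ A
2. b : B?  L(b) = {A, B, ∃r.B} ∪ {¬B}
   clash {B, ¬B} at b — b ∈ B
3. b : C?  L(b) = {A, B, ∃r.B} ∪ {¬C}
   apply at b: B⊑(D ⊔ E)
   open: L(b) ⊇ {A, B, D, ¬C, ∃r.B, …} (+ ∃-successors) — b ∉ C possible
4. b : D?  L(b) = {A, B, ∃r.B} ∪ {¬D}
   clash {A, ¬A} at b — b ∈ D
5. b : E?  L(b) = {A, B, ∃r.B} ∪ {¬E}
   apply at b: B⊑(D ⊔ E); ∃r.B⊑¬C
   open: L(b) ⊇ {A, B, D, ¬C, ¬E, …} (+ ∃-successors) — b ∉ E possible
6. Entailed for b: {A, B, D}

{A, B, D}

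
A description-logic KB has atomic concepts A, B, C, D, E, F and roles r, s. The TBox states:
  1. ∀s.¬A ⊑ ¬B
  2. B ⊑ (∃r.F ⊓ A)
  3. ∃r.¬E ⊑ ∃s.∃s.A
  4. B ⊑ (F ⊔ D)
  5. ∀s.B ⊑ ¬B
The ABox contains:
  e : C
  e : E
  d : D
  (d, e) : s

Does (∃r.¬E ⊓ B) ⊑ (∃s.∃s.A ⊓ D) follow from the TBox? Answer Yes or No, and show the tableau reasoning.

1. (∃r.¬E ⊓ B) ⊑ (∃s.∃s.A ⊓ D)  ⇔  ((∃r.¬E ⊓ B) ⊓ (∀s.∀s.¬A ⊔ ¬D)) unsat w.r.t. T
   apply at x₀: B⊑(∃r.F ⊓ A); ∃r.¬E⊑∃s.∃s.A; B⊑(F ⊔ D)
   open: L(x₀) ⊇ {A, B, F, ¬D, ∃r.F, …} (+ ∃-successors)
2. Hence (∃r.¬E ⊓ B) ⊑ (∃s.∃s.A ⊓ D): not entailed.

No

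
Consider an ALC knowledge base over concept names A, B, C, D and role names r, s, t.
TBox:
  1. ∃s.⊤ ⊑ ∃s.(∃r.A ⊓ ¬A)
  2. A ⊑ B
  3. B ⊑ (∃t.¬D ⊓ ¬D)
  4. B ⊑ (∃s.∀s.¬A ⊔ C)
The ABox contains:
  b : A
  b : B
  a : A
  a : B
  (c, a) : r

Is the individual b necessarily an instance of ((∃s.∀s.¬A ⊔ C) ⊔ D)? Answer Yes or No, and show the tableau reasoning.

1. b : ((∃s.∀s.¬A ⊔ C) ⊔ D)?  L(b) = {A, B} ∪ {((∀s.∃s.A ⊓ ¬C) ⊓ ¬D)}
   clash {C, ¬C} at b — b ∈ ((∃s.∀s.¬A ⊔ C) ⊔ D)
2. Hence b : ((∃s.∀s.¬A ⊔ C) ⊔ D): entailed.

Yes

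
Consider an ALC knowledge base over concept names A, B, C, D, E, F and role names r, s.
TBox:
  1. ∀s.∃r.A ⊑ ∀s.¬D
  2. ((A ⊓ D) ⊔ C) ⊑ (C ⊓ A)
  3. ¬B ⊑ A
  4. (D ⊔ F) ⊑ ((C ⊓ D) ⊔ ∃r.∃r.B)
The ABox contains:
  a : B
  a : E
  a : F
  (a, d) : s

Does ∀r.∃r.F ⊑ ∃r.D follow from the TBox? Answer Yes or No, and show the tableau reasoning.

1. ∀r.∃r.F ⊑ ∃r.D  ⇔  (∀r.∃r.F ⊓ ∀r.¬D) unsat w.r.t. T
   open: L(x₀) ⊇ {B, ¬A, ¬C, ¬D, ¬F, …} (+ ∃-successors)
2. Hence ∀r.∃r.F ⊑ ∃r.D: not entailed.

No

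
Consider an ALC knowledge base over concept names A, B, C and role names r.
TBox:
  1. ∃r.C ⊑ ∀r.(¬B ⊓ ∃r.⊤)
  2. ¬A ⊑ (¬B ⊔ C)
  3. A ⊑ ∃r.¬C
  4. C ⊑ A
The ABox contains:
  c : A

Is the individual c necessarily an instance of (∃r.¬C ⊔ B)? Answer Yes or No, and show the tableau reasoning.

Yes

1. c : (∃r.¬C ⊔ B)?  L(c) = {A} ∪ {(∀r.C ⊓ ¬B)}
   clash {C, ¬C} at an ∃-successor — c ∈ (∃r.¬C ⊔ B)
2. Hence c : (∃r.¬C ⊔ B): entailed.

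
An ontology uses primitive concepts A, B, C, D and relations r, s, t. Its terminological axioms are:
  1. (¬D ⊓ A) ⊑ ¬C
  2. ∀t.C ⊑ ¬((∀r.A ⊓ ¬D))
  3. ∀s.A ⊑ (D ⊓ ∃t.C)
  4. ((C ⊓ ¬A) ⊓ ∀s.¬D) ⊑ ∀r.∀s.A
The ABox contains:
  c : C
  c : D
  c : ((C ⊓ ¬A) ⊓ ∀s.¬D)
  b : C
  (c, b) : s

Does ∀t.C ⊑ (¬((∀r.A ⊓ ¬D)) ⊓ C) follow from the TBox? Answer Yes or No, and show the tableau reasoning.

No

1. ∀t.C ⊑ (¬((∀r.A ⊓ ¬D)) ⊓ C)  ⇔  (∀t.C ⊓ ((∀r.A ⊓ ¬D) ⊔ ¬C)) unsat w.r.t. T
   apply at x₀: ∀t.C⊑¬((∀r.A ⊓ ¬D))
   open: L(x₀) ⊇ {D, ¬C, ∀t.C, ∃s.¬A} (+ ∃-successors)
2. Hence ∀t.C ⊑ (¬((∀r.A ⊓ ¬D)) ⊓ C): not entailed.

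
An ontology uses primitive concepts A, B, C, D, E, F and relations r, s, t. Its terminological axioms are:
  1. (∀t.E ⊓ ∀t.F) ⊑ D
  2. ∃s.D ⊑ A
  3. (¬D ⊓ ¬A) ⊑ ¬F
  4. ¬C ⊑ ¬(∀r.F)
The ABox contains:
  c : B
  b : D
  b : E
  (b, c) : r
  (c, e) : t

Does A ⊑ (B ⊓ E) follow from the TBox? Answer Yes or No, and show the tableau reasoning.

1. A ⊑ (B ⊓ E)  ⇔  (A ⊓ (¬B ⊔ ¬E)) unsat w.r.t. T
   open: L(x₀) ⊇ {A, C, ¬B, ∃t.¬E} (+ ∃-successors)
2. Hence A ⊑ (B ⊓ E): not entailed.

No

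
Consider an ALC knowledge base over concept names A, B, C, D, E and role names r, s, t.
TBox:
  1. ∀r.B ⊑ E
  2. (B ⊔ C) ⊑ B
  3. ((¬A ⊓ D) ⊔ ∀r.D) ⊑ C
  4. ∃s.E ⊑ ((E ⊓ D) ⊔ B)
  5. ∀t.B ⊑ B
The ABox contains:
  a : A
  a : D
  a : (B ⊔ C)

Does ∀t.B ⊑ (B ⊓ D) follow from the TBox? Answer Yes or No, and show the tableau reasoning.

1. ∀t.B ⊑ (B ⊓ D)  ⇔  (∀t.B ⊓ (¬B ⊔ ¬D)) unsat w.r.t. T
   apply at x₀: ∀t.B⊑B
   open: L(x₀) ⊇ {B, ¬D, ∀s.¬E, ∀t.B, ∃r.¬B, …} (+ ∃-successors)
2. Hence ∀t.B ⊑ (B ⊓ D): not entailed.

No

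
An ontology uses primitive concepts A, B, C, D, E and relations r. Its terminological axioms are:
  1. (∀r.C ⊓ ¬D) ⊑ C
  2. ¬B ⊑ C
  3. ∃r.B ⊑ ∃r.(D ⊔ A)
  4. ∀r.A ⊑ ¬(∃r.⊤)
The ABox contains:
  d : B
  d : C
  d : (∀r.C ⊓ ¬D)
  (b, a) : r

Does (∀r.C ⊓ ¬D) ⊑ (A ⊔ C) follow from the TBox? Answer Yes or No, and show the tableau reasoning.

1. (∀r.C ⊓ ¬D) ⊑ (A ⊔ C)  ⇔  ((∀r.C ⊓ ¬D) ⊓ (¬A ⊓ ¬C)) unsat w.r.t. T
   all branches close; clash {C, ¬C} at x₀
2. Hence (∀r.C ⊓ ¬D) ⊑ (A ⊔ C): entailed.

Yes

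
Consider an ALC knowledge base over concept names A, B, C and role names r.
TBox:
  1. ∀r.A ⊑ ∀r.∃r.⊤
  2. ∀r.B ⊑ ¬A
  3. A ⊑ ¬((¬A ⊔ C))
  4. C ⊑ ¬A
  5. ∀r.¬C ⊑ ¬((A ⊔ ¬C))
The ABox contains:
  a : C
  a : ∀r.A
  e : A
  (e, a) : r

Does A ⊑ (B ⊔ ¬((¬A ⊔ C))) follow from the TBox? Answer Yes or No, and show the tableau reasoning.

Yes

1. A ⊑ (B ⊔ ¬((¬A ⊔ C)))  ⇔  (A ⊓ (¬B ⊓ (¬A ⊔ C))) unsat w.r.t. T
   all branches close; clash {A, ¬A} at x₀
2. Hence A ⊑ (B ⊔ ¬((¬A ⊔ C))): entailed.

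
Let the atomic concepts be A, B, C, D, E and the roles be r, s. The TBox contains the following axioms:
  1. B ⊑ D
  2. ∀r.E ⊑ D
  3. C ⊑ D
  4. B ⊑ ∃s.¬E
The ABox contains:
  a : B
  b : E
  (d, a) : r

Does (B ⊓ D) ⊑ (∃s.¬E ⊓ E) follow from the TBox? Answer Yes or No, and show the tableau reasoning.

No

1. (B ⊓ D) ⊑ (∃s.¬E ⊓ E)  ⇔  ((B ⊓ D) ⊓ (∀s.E ⊔ ¬E)) unsat w.r.t. T
   apply at x₀: B⊑∃s.¬E
   open: L(x₀) ⊇ {B, D, ¬E, ∃s.¬E} (+ ∃-successors)
2. Hence (B ⊓ D) ⊑ (∃s.¬E ⊓ E): not entailed.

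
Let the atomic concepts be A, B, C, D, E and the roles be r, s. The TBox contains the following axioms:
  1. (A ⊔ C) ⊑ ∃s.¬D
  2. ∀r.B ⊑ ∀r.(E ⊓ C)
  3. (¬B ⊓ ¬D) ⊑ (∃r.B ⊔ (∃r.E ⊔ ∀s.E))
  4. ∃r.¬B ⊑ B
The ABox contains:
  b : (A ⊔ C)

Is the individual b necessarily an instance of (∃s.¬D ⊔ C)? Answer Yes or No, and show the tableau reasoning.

1. b : (∃s.¬D ⊔ C)?  L(b) = {(A ⊔ C)} ∪ {(∀s.D ⊓ ¬C)}
   clash {C, ¬C} at b — b ∈ (∃s.¬D ⊔ C)
2. Hence b : (∃s.¬D ⊔ C): entailed.

Yes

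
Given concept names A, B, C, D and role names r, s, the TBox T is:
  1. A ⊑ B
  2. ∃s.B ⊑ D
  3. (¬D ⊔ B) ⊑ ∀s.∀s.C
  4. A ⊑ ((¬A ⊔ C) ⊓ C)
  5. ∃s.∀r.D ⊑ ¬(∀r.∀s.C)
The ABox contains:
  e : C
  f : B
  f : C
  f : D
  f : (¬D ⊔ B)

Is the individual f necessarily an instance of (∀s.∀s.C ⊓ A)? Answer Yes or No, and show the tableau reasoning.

1. f : (∀s.∀s.C ⊓ A)?  L(f) = {B, C, D, (¬D ⊔ B)} ∪ {(∃s.∃s.¬C ⊔ ¬A)}
   apply at f: (¬D ⊔ B)⊑∀s.∀s.C
   open: L(f) ⊇ {B, C, D, ¬A, ∀s.∀s.C, …} — f ∉ (∀s.∀s.C ⊓ A) possible
2. Hence f : (∀s.∀s.C ⊓ A): not entailed.

No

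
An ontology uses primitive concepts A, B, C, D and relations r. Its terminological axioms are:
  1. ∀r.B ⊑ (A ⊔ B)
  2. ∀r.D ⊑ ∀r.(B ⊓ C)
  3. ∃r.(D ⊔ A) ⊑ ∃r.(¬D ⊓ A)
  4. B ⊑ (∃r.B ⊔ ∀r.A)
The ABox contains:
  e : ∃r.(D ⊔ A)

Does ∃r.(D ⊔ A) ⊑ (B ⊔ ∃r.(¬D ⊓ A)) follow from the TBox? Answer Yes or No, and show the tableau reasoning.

1. ∃r.(D ⊔ A) ⊑ (B ⊔ ∃r.(¬D ⊓ A))  ⇔  (∃r.(D ⊔ A) ⊓ (¬B ⊓ ∀r.(D ⊔ ¬A))) unsat w.r.t. T
   all branches close; clash {B, ¬B} at x₀
2. Hence ∃r.(D ⊔ A) ⊑ (B ⊔ ∃r.(¬D ⊓ A)): entailed.

Yes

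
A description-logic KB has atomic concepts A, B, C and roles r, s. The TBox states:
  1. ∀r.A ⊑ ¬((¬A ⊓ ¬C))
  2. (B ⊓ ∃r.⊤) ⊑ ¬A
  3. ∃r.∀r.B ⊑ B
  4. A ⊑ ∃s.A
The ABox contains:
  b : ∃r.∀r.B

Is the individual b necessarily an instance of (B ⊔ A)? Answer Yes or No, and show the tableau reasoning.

1. b : (B ⊔ A)?  L(b) = {∃r.∀r.B} ∪ {(¬B ⊓ ¬A)}
   clash {B, ¬B} at b — b ∈ (B ⊔ A)
2. Hence b : (B ⊔ A): entailed.

Yes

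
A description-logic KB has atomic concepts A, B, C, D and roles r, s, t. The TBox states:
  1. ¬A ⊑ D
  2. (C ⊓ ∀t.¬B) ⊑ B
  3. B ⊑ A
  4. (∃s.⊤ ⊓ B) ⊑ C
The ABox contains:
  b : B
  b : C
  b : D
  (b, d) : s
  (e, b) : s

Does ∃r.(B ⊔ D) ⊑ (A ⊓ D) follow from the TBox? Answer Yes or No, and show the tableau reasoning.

1. ∃r.(B ⊔ D) ⊑ (A ⊓ D)  ⇔  (∃r.(B ⊔ D) ⊓ (¬A ⊔ ¬D)) unsat w.r.t. T
   open: L(x₀) ⊇ {A, ¬C, ¬D, ∀s.⊥, ∃r.(B ⊔ D)} (+ ∃-successors)
2. Hence ∃r.(B ⊔ D) ⊑ (A ⊓ D): not entailed.

No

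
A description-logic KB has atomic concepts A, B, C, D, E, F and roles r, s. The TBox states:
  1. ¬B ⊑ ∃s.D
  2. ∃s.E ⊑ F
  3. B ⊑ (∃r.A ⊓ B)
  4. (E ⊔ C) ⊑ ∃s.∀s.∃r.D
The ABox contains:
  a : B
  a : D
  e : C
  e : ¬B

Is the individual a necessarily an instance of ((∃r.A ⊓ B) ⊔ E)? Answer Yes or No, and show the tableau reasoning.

1. a : ((∃r.A ⊓ B) ⊔ E)?  L(a) = {B, D} ∪ {((∀r.¬A ⊔ ¬B) ⊓ ¬E)}
   clash {B, ¬B} at a — a ∈ ((∃r.A ⊓ B) ⊔ E)
2. Hence a : ((∃r.A ⊓ B) ⊔ E): entailed.

Yes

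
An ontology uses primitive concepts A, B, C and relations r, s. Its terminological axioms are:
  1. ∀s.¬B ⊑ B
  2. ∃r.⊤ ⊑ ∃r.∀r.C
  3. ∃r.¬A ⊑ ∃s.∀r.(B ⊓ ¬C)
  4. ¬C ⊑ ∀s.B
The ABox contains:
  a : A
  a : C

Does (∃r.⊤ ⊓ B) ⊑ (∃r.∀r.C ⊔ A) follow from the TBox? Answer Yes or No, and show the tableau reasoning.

Yes

1. (∃r.⊤ ⊓ B) ⊑ (∃r.∀r.C ⊔ A)  ⇔  ((∃r.⊤ ⊓ B) ⊓ (∀r.∃r.¬C ⊓ ¬A)) unsat w.r.t. T
   all branches close; clash {C, ¬C} at an ∃-successor
2. Hence (∃r.⊤ ⊓ B) ⊑ (∃r.∀r.C ⊔ A): entailed.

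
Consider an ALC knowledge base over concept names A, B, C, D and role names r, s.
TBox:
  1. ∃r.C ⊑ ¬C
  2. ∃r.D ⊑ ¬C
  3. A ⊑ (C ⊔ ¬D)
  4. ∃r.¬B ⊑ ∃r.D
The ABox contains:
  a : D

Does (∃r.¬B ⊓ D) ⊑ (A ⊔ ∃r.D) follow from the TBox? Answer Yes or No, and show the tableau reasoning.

Yes

1. (∃r.¬B ⊓ D) ⊑ (A ⊔ ∃r.D)  ⇔  ((∃r.¬B ⊓ D) ⊓ (¬A ⊓ ∀r.¬D)) unsat w.r.t. T
   all branches close; clash {D, ¬D} at an ∃-successor
2. Hence (∃r.¬B ⊓ D) ⊑ (A ⊔ ∃r.D): entailed.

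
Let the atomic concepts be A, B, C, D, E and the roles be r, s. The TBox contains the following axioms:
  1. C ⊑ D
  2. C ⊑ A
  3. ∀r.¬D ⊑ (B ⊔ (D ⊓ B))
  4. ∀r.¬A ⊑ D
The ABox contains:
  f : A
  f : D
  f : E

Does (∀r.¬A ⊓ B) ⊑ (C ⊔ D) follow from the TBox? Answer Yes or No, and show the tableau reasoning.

Yes

1. (∀r.¬A ⊓ B) ⊑ (C ⊔ D)  ⇔  ((∀r.¬A ⊓ B) ⊓ (¬C ⊓ ¬D)) unsat w.r.t. T
   all branches close; clash {D, ¬D} at x₀
2. Hence (∀r.¬A ⊓ B) ⊑ (C ⊔ D): entailed.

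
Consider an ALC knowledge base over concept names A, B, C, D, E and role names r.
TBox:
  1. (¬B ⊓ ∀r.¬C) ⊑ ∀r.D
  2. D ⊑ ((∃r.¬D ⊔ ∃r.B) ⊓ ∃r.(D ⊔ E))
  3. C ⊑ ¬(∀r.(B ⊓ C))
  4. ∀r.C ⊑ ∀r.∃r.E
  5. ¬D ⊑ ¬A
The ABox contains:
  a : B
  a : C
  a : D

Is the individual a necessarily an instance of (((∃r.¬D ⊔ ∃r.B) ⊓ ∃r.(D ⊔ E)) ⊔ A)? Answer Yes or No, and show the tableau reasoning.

1. a : (((∃r.¬D ⊔ ∃r.B) ⊓ ∃r.(D ⊔ E)) ⊔ A)?  L(a) = {B, C, D} ∪ {(((∀r.D ⊓ ∀r.¬B) ⊔ ∀r.(¬D ⊓ ¬E)) ⊓ ¬A)}
   clash {D, ¬D} at an ∃-successor — a ∈ (((∃r.¬D ⊔ ∃r.B) ⊓ ∃r.(D ⊔ E)) ⊔ A)
2. Hence a : (((∃r.¬D ⊔ ∃r.B) ⊓ ∃r.(D ⊔ E)) ⊔ A): entailed.

Yes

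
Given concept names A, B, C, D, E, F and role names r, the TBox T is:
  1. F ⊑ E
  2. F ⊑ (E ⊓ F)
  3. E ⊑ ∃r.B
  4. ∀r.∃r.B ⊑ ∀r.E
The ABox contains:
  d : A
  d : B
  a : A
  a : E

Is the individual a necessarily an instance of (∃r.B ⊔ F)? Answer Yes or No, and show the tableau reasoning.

1. a : (∃r.B ⊔ F)?  L(a) = {A, E} ∪ {(∀r.¬B ⊓ ¬F)}
   clash {B, ¬B} at an ∃-successor — a ∈ (∃r.B ⊔ F)
2. Hence a : (∃r.B ⊔ F): entailed.

Yes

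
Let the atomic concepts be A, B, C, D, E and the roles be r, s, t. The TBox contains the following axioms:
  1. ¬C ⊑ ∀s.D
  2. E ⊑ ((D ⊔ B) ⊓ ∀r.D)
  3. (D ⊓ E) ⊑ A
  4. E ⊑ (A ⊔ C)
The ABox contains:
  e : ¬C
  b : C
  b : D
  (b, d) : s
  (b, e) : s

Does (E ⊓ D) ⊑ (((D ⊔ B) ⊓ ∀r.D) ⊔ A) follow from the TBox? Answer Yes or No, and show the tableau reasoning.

1. (E ⊓ D) ⊑ (((D ⊔ B) ⊓ ∀r.D) ⊔ A)  ⇔  ((E ⊓ D) ⊓ (((¬D ⊓ ¬B) ⊔ ∃r.¬D) ⊓ ¬A)) unsat w.r.t. T
   all branches close; clash {A, ¬A} at x₀
2. Hence (E ⊓ D) ⊑ (((D ⊔ B) ⊓ ∀r.D) ⊔ A): entailed.

Yes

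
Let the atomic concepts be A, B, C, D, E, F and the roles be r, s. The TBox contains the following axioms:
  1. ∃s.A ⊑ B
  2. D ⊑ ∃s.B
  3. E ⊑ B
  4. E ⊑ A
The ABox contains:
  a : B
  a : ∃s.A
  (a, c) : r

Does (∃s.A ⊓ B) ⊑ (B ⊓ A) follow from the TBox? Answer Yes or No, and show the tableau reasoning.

1. (∃s.A ⊓ B) ⊑ (B ⊓ A)  ⇔  ((∃s.A ⊓ B) ⊓ (¬B ⊔ ¬A)) unsat w.r.t. T
   open: L(x₀) ⊇ {B, ¬A, ¬D, ¬E, ∃s.A} (+ ∃-successors)
2. Hence (∃s.A ⊓ B) ⊑ (B ⊓ A): not entailed.

No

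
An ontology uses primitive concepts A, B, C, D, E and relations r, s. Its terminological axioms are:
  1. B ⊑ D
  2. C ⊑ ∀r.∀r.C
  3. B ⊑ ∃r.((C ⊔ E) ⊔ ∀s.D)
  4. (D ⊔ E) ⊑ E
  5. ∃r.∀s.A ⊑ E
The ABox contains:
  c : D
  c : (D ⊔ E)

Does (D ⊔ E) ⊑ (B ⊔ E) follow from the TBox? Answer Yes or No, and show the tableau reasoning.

Yes

1. (D ⊔ E) ⊑ (B ⊔ E)  ⇔  ((D ⊔ E) ⊓ (¬B ⊓ ¬E)) unsat w.r.t. T
   all branches close; clash {E, ¬E} at x₀
2. Hence (D ⊔ E) ⊑ (B ⊔ E): entailed.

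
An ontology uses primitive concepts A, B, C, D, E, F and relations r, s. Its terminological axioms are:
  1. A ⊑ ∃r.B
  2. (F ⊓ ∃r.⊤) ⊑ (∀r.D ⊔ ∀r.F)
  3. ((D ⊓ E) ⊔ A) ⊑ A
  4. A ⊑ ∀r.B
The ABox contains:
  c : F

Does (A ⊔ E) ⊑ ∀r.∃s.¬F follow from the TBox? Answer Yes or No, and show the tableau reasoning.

No

1. (A ⊔ E) ⊑ ∀r.∃s.¬F  ⇔  ((A ⊔ E) ⊓ ∃r.∀s.F) unsat w.r.t. T
   open: L(x₀) ⊇ {A, ¬F, ∀r.B, ∃r.B, ∃r.∀s.F} (+ ∃-successors)
2. Hence (A ⊔ E) ⊑ ∀r.∃s.¬F: not entailed.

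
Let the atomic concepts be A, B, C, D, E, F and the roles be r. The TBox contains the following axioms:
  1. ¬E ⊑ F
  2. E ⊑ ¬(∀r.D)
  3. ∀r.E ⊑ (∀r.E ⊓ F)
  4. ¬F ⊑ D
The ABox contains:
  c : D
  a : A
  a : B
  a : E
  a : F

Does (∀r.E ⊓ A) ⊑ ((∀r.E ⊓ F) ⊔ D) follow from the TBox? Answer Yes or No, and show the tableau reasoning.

1. (∀r.E ⊓ A) ⊑ ((∀r.E ⊓ F) ⊔ D)  ⇔  ((∀r.E ⊓ A) ⊓ ((∃r.¬E ⊔ ¬F) ⊓ ¬D)) unsat w.r.t. T
   all branches close; clash {F, ¬F} at x₀
2. Hence (∀r.E ⊓ A) ⊑ ((∀r.E ⊓ F) ⊔ D): entailed.

Yes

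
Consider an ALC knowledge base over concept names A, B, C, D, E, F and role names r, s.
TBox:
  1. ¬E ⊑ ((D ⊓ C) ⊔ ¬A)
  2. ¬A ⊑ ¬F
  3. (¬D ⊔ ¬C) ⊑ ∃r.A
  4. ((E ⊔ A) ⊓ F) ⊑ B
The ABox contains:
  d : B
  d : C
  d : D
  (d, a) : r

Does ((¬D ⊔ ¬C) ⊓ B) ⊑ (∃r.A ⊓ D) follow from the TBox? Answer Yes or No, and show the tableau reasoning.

No

1. ((¬D ⊔ ¬C) ⊓ B) ⊑ (∃r.A ⊓ D)  ⇔  (((¬D ⊔ ¬C) ⊓ B) ⊓ (∀r.¬A ⊔ ¬D)) unsat w.r.t. T
   apply at x₀: (¬D ⊔ ¬C)⊑∃r.A
   open: L(x₀) ⊇ {A, B, E, ¬D, ∃r.A} (+ ∃-successors)
2. Hence ((¬D ⊔ ¬C) ⊓ B) ⊑ (∃r.A ⊓ D): not entailed.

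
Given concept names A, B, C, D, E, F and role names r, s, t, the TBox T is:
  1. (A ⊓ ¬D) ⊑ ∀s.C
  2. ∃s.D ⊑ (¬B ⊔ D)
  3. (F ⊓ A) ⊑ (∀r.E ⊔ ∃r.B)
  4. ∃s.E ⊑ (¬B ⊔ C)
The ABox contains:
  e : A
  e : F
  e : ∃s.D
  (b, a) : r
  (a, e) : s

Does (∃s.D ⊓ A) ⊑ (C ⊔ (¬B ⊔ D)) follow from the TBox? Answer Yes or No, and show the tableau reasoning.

1. (∃s.D ⊓ A) ⊑ (C ⊔ (¬B ⊔ D))  ⇔  ((∃s.D ⊓ A) ⊓ (¬C ⊓ (B ⊓ ¬D))) unsat w.r.t. T
   all branches close; clash {D, ¬D} at x₀
2. Hence (∃s.D ⊓ A) ⊑ (C ⊔ (¬B ⊔ D)): entailed.

Yes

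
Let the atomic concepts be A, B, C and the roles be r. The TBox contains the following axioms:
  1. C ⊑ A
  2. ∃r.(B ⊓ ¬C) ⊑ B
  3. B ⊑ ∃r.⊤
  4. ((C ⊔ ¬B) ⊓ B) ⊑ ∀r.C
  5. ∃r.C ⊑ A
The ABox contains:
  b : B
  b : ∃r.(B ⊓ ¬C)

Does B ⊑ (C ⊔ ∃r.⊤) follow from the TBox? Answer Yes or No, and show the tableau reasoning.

Yes

1. B ⊑ (C ⊔ ∃r.⊤)  ⇔  (B ⊓ (¬C ⊓ ∀r.⊥)) unsat w.r.t. T
   all branches close; clash ⊥ at an ∃-successor
2. Hence B ⊑ (C ⊔ ∃r.⊤): entailed.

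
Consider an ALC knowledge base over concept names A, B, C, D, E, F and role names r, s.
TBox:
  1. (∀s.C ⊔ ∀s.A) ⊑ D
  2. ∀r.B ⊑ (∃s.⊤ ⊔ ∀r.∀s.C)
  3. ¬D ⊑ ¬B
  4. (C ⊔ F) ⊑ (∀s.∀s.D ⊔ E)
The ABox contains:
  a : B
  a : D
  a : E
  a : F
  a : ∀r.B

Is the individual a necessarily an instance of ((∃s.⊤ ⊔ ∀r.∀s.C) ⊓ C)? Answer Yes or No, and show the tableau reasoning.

1. a : ((∃s.⊤ ⊔ ∀r.∀s.C) ⊓ C)?  L(a) = {B, D, E, F, ∀r.B} ∪ {((∀s.⊥ ⊓ ∃r.∃s.¬C) ⊔ ¬C)}
   apply at a: ∀r.B⊑(∃s.⊤ ⊔ ∀r.∀s.C)
   open: L(a) ⊇ {B, D, E, F, ¬C, …} (+ ∃-successors) — a ∉ ((∃s.⊤ ⊔ ∀r.∀s.C) ⊓ C) possible
2. Hence a : ((∃s.⊤ ⊔ ∀r.∀s.C) ⊓ C): not entailed.

No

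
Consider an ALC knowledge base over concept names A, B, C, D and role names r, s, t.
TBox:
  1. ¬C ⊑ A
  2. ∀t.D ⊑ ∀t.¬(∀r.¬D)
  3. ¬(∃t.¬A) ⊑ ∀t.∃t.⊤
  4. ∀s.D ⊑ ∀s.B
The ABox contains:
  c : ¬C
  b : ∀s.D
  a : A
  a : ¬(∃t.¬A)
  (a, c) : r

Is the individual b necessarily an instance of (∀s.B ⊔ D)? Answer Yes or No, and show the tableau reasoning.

1. b : (∀s.B ⊔ D)?  L(b) = {∀s.D} ∪ {(∃s.¬B ⊓ ¬D)}
   clash {B, ¬B} at an ∃-successor — b ∈ (∀s.B ⊔ D)
2. Hence b : (∀s.B ⊔ D): entailed.

Yes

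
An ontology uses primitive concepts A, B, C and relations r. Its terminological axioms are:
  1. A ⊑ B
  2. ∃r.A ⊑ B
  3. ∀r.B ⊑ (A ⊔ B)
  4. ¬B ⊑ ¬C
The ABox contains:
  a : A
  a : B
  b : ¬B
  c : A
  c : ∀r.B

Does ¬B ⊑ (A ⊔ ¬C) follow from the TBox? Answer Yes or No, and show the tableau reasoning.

Yes

1. ¬B ⊑ (A ⊔ ¬C)  ⇔  (¬B ⊓ (¬A ⊓ C)) unsat w.r.t. T
   all branches close; clash {C, ¬C} at x₀
2. Hence ¬B ⊑ (A ⊔ ¬C): entailed.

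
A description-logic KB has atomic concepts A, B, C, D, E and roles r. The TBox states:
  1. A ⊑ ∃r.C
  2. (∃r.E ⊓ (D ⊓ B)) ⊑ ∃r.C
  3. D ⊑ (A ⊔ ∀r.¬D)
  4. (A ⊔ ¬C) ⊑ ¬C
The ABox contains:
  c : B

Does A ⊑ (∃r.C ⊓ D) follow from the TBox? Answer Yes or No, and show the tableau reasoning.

No

1. A ⊑ (∃r.C ⊓ D)  ⇔  (A ⊓ (∀r.¬C ⊔ ¬D)) unsat w.r.t. T
   apply at x₀: A⊑∃r.C
   open: L(x₀) ⊇ {A, ¬C, ¬D, ∃r.C} (+ ∃-successors)
2. Hence A ⊑ (∃r.C ⊓ D): not entailed.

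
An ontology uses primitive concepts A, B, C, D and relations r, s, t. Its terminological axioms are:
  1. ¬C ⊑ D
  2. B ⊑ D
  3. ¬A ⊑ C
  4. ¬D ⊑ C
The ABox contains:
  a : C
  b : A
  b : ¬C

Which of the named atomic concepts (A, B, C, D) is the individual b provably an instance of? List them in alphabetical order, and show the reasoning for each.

{A, D}

1. b : A?  L(b) = {A, ¬C} ∪ {¬A}
   clash {A, ¬A} at b — b ∈ A
2. b : B?  L(b) = {A, ¬C} ∪ {¬B}
   apply at b: ¬C⊑D
   open: L(b) ⊇ {A, D, ¬B, ¬C} — b ∉ B possible
3. b : C?  L(b) = {A, ¬C} ∪ {¬C}
   apply at b: ¬C⊑D
   open: L(b) ⊇ {A, D, ¬C} — b ∉ C possible
4. b : D?  L(b) = {A, ¬C} ∪ {¬D}
   clash {D, ¬D} at b — b ∈ D
5. Entailed for b: {A, D}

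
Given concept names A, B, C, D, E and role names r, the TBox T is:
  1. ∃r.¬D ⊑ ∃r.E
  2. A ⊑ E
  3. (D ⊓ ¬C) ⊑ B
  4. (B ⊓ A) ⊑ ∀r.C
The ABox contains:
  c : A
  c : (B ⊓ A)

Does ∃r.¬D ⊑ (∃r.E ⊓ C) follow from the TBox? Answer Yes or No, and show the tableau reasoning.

No

1. ∃r.¬D ⊑ (∃r.E ⊓ C)  ⇔  (∃r.¬D ⊓ (∀r.¬E ⊔ ¬C)) unsat w.r.t. T
   apply at x₀: ∃r.¬D⊑∃r.E
   open: L(x₀) ⊇ {¬A, ¬C, ¬D, ∃r.E, ∃r.¬D} (+ ∃-successors)
2. Hence ∃r.¬D ⊑ (∃r.E ⊓ C): not entailed.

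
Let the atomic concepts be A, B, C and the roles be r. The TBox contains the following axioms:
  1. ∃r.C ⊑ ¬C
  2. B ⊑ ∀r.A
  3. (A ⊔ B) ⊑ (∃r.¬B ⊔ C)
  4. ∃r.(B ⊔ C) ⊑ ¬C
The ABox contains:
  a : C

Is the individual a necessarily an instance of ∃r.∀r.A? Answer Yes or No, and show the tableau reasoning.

1. a : ∃r.∀r.A?  L(a) = {C} ∪ {∀r.∃r.¬A}
   open: L(a) ⊇ {C, ¬A, ¬B, ∀r.(¬B ⊓ ¬C), ∀r.¬C, …} — a ∉ ∃r.∀r.A possible
2. Hence a : ∃r.∀r.A: not entailed.

No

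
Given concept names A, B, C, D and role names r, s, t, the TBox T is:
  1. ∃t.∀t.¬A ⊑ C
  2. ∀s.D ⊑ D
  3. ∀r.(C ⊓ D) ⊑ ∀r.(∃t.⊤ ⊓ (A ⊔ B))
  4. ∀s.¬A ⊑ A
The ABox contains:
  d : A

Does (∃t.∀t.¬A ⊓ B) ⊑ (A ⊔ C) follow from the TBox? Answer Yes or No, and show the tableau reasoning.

Yes

1. (∃t.∀t.¬A ⊓ B) ⊑ (A ⊔ C)  ⇔  ((∃t.∀t.¬A ⊓ B) ⊓ (¬A ⊓ ¬C)) unsat w.r.t. T
   all branches close; clash {A, ¬A} at x₀
2. Hence (∃t.∀t.¬A ⊓ B) ⊑ (A ⊔ C): entailed.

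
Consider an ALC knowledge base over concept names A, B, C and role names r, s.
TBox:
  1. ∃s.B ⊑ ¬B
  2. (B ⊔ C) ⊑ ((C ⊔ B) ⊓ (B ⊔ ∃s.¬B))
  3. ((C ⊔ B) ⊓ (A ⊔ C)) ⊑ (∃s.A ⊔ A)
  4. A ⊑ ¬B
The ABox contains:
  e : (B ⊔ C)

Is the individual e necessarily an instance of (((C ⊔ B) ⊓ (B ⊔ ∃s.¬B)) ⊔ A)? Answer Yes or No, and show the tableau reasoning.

Yes

1. e : (((C ⊔ B) ⊓ (B ⊔ ∃s.¬B)) ⊔ A)?  L(e) = {(B ⊔ C)} ∪ {(((¬C ⊓ ¬B) ⊔ (¬B ⊓ ∀s.B)) ⊓ ¬A)}
   clash {A, ¬A} at e — e ∈ (((C ⊔ B) ⊓ (B ⊔ ∃s.¬B)) ⊔ A)
2. Hence e : (((C ⊔ B) ⊓ (B ⊔ ∃s.¬B)) ⊔ A): entailed.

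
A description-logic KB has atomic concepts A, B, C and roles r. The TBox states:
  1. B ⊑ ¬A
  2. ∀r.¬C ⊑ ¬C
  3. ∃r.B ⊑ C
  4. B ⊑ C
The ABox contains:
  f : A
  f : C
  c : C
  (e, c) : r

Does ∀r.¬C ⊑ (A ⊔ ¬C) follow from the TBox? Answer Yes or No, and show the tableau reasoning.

1. ∀r.¬C ⊑ (A ⊔ ¬C)  ⇔  (∀r.¬C ⊓ (¬A ⊓ C)) unsat w.r.t. T
   all branches close; clash {C, ¬C} at x₀
2. Hence ∀r.¬C ⊑ (A ⊔ ¬C): entailed.

Yes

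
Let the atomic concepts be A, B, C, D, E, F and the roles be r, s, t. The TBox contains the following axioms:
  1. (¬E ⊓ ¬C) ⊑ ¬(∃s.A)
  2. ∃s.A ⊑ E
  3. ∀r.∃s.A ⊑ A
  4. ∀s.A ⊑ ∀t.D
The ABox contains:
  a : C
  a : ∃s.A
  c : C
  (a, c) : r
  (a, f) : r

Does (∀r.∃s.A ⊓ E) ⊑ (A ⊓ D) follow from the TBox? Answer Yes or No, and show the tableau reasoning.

No

1. (∀r.∃s.A ⊓ E) ⊑ (A ⊓ D)  ⇔  ((∀r.∃s.A ⊓ E) ⊓ (¬A ⊔ ¬D)) unsat w.r.t. T
   apply at x₀: ∀r.∃s.A⊑A
   open: L(x₀) ⊇ {A, E, ¬D, ∀r.∃s.A, ∃s.¬A} (+ ∃-successors)
2. Hence (∀r.∃s.A ⊓ E) ⊑ (A ⊓ D): not entailed.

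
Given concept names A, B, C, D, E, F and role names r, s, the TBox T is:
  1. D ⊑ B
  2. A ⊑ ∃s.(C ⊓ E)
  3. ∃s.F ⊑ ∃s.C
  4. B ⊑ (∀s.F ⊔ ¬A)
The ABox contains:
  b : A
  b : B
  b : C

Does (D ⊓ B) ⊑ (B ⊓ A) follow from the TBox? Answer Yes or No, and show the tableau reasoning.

No

1. (D ⊓ B) ⊑ (B ⊓ A)  ⇔  ((D ⊓ B) ⊓ (¬B ⊔ ¬A)) unsat w.r.t. T
   apply at x₀: B⊑(∀s.F ⊔ ¬A)
   open: L(x₀) ⊇ {B, D, ¬A, ∀s.¬F}
2. Hence (D ⊓ B) ⊑ (B ⊓ A): not entailed.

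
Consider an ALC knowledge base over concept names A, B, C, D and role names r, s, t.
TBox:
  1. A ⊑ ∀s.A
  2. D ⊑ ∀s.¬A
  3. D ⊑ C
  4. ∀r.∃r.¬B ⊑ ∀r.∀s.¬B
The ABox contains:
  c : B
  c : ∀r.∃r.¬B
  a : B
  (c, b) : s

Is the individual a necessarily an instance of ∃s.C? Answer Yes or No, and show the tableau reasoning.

No

1. a : ∃s.C?  L(a) = {B} ∪ {∀s.¬C}
   open: L(a) ⊇ {B, ¬A, ¬D, ∀s.¬C, ∃r.∀r.B} (+ ∃-successors) — a ∉ ∃s.C possible
2. Hence a : ∃s.C: not entailed.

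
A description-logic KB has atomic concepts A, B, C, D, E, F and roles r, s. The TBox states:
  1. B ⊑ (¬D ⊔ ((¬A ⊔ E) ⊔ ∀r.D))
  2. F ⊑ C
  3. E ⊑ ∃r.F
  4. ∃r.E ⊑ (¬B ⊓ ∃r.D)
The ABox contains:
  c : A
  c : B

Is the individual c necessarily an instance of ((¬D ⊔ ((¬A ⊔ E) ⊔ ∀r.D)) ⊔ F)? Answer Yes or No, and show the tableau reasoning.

Yes

1. c : ((¬D ⊔ ((¬A ⊔ E) ⊔ ∀r.D)) ⊔ F)?  L(c) = {A, B} ∪ {((D ⊓ ((A ⊓ ¬E) ⊓ ∃r.¬D)) ⊓ ¬F)}
   clash {B, ¬B} at c — c ∈ ((¬D ⊔ ((¬A ⊔ E) ⊔ ∀r.D)) ⊔ F)
2. Hence c : ((¬D ⊔ ((¬A ⊔ E) ⊔ ∀r.D)) ⊔ F): entailed.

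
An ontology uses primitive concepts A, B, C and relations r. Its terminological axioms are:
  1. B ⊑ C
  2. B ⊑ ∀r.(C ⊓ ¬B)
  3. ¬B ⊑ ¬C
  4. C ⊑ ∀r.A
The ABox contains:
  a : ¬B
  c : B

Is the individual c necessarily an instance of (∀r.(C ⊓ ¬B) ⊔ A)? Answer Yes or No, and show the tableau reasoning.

Yes

1. c : (∀r.(C ⊓ ¬B) ⊔ A)?  L(c) = {B} ∪ {(∃r.(¬C ⊔ B) ⊓ ¬A)}
   clash {C, ¬C} at an ∃-successor — c ∈ (∀r.(C ⊓ ¬B) ⊔ A)
2. Hence c : (∀r.(C ⊓ ¬B) ⊔ A): entailed.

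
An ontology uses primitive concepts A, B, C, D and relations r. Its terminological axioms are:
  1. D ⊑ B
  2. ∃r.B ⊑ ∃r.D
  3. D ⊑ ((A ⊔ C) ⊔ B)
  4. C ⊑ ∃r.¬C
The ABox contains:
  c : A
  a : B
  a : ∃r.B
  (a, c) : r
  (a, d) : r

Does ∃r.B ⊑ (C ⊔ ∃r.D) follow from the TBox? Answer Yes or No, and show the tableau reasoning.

1. ∃r.B ⊑ (C ⊔ ∃r.D)  ⇔  (∃r.B ⊓ (¬C ⊓ ∀r.¬D)) unsat w.r.t. T
   all branches close; clash {D, ¬D} at an ∃-successor
2. Hence ∃r.B ⊑ (C ⊔ ∃r.D): entailed.

Yes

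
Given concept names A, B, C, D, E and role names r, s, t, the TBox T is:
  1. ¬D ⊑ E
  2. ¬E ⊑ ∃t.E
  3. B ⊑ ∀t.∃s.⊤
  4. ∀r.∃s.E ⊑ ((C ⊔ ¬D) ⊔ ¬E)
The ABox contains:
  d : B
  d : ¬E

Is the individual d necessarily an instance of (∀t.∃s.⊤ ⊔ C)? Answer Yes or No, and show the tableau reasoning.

1. d : (∀t.∃s.⊤ ⊔ C)?  L(d) = {B, ¬E} ∪ {(∃t.∀s.⊥ ⊓ ¬C)}
   clash {E, ¬E} at d — d ∈ (∀t.∃s.⊤ ⊔ C)
2. Hence d : (∀t.∃s.⊤ ⊔ C): entailed.

Yes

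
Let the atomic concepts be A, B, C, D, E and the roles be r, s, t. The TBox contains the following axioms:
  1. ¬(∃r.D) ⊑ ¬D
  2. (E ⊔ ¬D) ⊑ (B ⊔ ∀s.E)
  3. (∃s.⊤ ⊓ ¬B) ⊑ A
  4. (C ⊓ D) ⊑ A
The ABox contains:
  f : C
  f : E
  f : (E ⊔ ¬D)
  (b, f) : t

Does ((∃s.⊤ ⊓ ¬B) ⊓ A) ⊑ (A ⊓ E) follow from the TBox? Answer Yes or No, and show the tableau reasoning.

No

1. ((∃s.⊤ ⊓ ¬B) ⊓ A) ⊑ (A ⊓ E)  ⇔  (((∃s.⊤ ⊓ ¬B) ⊓ A) ⊓ (¬A ⊔ ¬E)) unsat w.r.t. T
   open: L(x₀) ⊇ {A, D, ¬B, ¬E, ∃r.D, …} (+ ∃-successors)
2. Hence ((∃s.⊤ ⊓ ¬B) ⊓ A) ⊑ (A ⊓ E): not entailed.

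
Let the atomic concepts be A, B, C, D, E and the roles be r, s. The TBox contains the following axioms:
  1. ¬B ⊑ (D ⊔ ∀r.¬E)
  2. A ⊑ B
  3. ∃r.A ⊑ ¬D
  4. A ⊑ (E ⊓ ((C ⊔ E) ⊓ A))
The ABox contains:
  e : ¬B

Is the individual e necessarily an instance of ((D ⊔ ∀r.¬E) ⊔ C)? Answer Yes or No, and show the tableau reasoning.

Yes

1. e : ((D ⊔ ∀r.¬E) ⊔ C)?  L(e) = {¬B} ∪ {((¬D ⊓ ∃r.E) ⊓ ¬C)}
   clash {B, ¬B} at e — e ∈ ((D ⊔ ∀r.¬E) ⊔ C)
2. Hence e : ((D ⊔ ∀r.¬E) ⊔ C): entailed.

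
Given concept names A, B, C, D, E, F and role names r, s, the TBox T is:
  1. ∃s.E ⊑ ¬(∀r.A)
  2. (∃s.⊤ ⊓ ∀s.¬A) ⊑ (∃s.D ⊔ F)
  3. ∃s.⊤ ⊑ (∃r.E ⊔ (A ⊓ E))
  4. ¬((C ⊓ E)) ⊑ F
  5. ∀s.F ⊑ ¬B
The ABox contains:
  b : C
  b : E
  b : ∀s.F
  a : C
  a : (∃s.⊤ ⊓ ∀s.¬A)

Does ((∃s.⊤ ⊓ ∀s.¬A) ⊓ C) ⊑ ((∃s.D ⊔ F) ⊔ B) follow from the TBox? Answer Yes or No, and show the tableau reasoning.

1. ((∃s.⊤ ⊓ ∀s.¬A) ⊓ C) ⊑ ((∃s.D ⊔ F) ⊔ B)  ⇔  (((∃s.⊤ ⊓ ∀s.¬A) ⊓ C) ⊓ ((∀s.¬D ⊓ ¬F) ⊓ ¬B)) unsat w.r.t. T
   all branches close; clash {F, ¬F} at x₀
2. Hence ((∃s.⊤ ⊓ ∀s.¬A) ⊓ C) ⊑ ((∃s.D ⊔ F) ⊔ B): entailed.

Yes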